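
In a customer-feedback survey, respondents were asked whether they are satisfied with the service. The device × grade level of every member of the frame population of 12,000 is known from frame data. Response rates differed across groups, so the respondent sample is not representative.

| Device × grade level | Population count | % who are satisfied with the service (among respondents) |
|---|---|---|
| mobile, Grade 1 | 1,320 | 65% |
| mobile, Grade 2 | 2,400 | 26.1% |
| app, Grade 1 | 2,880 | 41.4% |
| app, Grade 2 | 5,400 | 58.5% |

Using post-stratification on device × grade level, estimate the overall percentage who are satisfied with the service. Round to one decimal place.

Each cell contributes population-share × respondent value:
  mobile, Grade 1: (1,320/12,000) × 65 = 7.15
  mobile, Grade 2: (2,400/12,000) × 26.1 = 5.22
  app, Grade 1: (2,880/12,000) × 41.4 = 9.936
  app, Grade 2: (5,400/12,000) × 58.5 = 26.325
Post-stratified estimate = 48.631 → 48.6%.

48.6%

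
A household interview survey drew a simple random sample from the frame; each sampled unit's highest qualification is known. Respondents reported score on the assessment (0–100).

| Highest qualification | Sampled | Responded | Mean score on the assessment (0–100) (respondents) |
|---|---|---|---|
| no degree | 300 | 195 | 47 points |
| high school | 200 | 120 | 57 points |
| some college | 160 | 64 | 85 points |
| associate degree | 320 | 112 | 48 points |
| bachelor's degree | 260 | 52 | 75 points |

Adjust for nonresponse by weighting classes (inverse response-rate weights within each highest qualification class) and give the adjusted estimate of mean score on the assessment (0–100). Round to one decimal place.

59.6

Response rates by class: no degree 195/300 = 65%, high school 120/200 = 60%, some college 64/160 = 40%, associate degree 112/320 = 35%, bachelor's degree 52/260 = 20%.
With weight = n_sampled/n_responded per class, the weighted class total is n_sampled:
  no degree: 300 × 47 = 14,100
  high school: 200 × 57 = 11,400
  some college: 160 × 85 = 13,600
  associate degree: 320 × 48 = 15,360
  bachelor's degree: 260 × 75 = 19,500
Adjusted estimate = 73,960 / 1,240 = 59.6452 → 59.6.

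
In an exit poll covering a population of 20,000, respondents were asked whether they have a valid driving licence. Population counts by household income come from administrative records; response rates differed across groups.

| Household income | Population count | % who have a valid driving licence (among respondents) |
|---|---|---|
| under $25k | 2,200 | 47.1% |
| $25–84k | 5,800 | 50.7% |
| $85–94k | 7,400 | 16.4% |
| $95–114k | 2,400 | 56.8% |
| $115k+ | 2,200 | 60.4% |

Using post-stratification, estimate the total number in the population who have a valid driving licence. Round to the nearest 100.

Estimated count per cell = population count × respondent percentage:
  under $25k: 2,200 × 47.1% = 1036.2
  $25–84k: 5,800 × 50.7% = 2940.6
  $85–94k: 7,400 × 16.4% = 1213.6
  $95–114k: 2,400 × 56.8% = 1363.2
  $115k+: 2,200 × 60.4% = 1328.8
Estimated total = 7882.4 → 7,900.

7,900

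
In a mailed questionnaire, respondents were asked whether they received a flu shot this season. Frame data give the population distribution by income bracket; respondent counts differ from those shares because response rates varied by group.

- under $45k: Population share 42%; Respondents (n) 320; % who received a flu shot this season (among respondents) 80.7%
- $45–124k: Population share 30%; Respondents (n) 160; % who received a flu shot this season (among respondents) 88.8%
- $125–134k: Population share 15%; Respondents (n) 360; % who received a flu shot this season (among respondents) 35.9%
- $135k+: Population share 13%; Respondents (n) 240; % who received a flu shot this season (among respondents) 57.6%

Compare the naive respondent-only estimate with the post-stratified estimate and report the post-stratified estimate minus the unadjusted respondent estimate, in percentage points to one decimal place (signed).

+11.6 percentage points

Unadjusted (pooled respondent) estimate weights by respondent counts:
  (320/1080)×80.7 + (160/1080)×88.8 + (360/1080)×35.9 + (240/1080)×57.6 = 61.8333%
Post-stratifying to population shares instead:
  0.42×80.7 + 0.3×88.8 + 0.15×35.9 + 0.13×57.6 = 73.407%
Difference = 73.407 − 61.8333 = 11.5737 pp.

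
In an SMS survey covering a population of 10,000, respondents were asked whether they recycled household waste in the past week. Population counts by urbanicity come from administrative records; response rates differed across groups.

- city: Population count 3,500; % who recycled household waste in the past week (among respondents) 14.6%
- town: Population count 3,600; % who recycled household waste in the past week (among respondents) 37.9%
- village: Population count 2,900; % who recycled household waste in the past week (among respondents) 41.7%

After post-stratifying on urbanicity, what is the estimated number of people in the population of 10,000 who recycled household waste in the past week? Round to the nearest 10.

Apply each group's respondent rate to its population count:
  city: 3,500 × 14.6% = 511
  town: 3,600 × 37.9% = 1364.4
  village: 2,900 × 41.7% = 1209.3
Estimated total = 3084.7 → 3,080.

3,080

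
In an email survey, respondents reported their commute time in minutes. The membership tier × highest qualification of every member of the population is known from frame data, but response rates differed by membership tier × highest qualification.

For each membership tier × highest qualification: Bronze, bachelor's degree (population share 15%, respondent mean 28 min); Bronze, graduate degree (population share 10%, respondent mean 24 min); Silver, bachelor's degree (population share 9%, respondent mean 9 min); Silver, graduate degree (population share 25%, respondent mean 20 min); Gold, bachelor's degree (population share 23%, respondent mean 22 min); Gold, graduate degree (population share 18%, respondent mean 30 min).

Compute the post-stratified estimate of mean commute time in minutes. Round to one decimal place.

Reweight to the known membership tier × highest qualification distribution:
  Bronze, bachelor's degree: 0.15 × 28 = 4.2
  Bronze, graduate degree: 0.1 × 24 = 2.4
  Silver, bachelor's degree: 0.09 × 9 = 0.81
  Silver, graduate degree: 0.25 × 20 = 5
  Gold, bachelor's degree: 0.23 × 22 = 5.06
  Gold, graduate degree: 0.18 × 30 = 5.4
Post-stratified estimate = 22.87 → 22.9.

22.9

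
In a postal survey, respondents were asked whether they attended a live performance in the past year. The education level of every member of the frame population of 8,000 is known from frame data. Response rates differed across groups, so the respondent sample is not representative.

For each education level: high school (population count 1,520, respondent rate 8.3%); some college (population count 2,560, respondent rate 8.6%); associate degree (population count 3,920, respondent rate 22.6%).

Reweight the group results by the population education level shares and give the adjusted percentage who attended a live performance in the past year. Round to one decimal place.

Post-stratification weights by population share, not respondent share:
  high school: (1,520/8,000) × 8.3 = 1.577
  some college: (2,560/8,000) × 8.6 = 2.752
  associate degree: (3,920/8,000) × 22.6 = 11.074
Post-stratified estimate = 15.403 → 15.4%.

15.4%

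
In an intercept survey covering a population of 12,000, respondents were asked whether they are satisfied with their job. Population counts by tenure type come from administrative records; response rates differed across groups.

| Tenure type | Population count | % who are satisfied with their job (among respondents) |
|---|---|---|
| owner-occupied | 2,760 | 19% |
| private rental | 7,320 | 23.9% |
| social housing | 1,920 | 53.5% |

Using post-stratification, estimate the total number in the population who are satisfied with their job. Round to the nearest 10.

3,300

Apply each group's respondent rate to its population count:
  owner-occupied: 2,760 × 19% = 524.4
  private rental: 7,320 × 23.9% = 1749.48
  social housing: 1,920 × 53.5% = 1027.2
Estimated total = 3301.08 → 3,300.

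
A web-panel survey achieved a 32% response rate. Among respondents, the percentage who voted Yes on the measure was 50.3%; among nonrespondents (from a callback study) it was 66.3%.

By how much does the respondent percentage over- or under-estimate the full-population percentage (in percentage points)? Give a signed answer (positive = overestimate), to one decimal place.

Nonresponse fraction = 1 − 0.32 = 0.68.
Bias = (nonresponse fraction) × (respondent percentage − nonrespondent percentage)
     = 0.68 × (50.3 − 66.3) = 0.68 × -16 = -10.88.

-10.9 percentage points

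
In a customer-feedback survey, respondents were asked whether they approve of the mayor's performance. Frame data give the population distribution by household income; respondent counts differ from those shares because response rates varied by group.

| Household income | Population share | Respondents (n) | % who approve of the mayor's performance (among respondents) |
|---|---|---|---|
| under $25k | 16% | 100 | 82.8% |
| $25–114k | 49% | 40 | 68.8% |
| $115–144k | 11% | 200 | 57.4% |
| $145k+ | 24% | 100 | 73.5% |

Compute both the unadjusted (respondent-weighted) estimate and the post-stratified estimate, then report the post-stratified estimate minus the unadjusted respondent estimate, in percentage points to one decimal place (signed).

+3.0 percentage points

Without adjustment, the pooled respondent share is:
  (100/440)×82.8 + (40/440)×68.8 + (200/440)×57.4 + (100/440)×73.5 = 67.8682%
Post-stratified estimate weights by population shares:
  0.16×82.8 + 0.49×68.8 + 0.11×57.4 + 0.24×73.5 = 70.914%
Difference = 70.914 − 67.8682 = 3.0458 pp.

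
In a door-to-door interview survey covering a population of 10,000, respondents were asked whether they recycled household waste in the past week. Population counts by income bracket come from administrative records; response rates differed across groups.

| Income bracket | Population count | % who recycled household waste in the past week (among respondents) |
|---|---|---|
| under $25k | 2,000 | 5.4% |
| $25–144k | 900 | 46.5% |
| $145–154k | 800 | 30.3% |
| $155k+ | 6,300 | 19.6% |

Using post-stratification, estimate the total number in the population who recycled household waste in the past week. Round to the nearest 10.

Apply each group's respondent rate to its population count:
  under $25k: 2,000 × 5.4% = 108
  $25–144k: 900 × 46.5% = 418.5
  $145–154k: 800 × 30.3% = 242.4
  $155k+: 6,300 × 19.6% = 1234.8
Estimated total = 2003.7 → 2,000.

2,000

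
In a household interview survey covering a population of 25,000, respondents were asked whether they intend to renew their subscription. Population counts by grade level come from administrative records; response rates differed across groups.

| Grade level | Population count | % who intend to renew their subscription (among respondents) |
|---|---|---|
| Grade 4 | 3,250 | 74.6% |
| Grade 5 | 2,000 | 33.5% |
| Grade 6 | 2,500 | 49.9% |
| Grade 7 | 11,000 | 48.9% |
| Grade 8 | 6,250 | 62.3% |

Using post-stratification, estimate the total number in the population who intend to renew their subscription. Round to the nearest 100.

Each cell contributes its population count × the respondent rate:
  Grade 4: 3,250 × 74.6% = 2424.5
  Grade 5: 2,000 × 33.5% = 670
  Grade 6: 2,500 × 49.9% = 1247.5
  Grade 7: 11,000 × 48.9% = 5379
  Grade 8: 6,250 × 62.3% = 3893.75
Estimated total = 13614.8 → 13,600.

13,600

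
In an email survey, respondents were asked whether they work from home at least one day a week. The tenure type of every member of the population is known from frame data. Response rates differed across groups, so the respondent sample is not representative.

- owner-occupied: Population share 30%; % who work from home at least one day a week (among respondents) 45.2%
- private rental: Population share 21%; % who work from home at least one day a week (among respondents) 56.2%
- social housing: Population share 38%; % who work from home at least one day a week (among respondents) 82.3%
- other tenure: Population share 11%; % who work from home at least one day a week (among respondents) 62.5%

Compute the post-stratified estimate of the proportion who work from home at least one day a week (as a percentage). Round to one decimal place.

63.5%

Each cell contributes population-share × respondent value:
  owner-occupied: 0.3 × 45.2 = 13.56
  private rental: 0.21 × 56.2 = 11.802
  social housing: 0.38 × 82.3 = 31.274
  other tenure: 0.11 × 62.5 = 6.875
Post-stratified estimate = 63.511 → 63.5%.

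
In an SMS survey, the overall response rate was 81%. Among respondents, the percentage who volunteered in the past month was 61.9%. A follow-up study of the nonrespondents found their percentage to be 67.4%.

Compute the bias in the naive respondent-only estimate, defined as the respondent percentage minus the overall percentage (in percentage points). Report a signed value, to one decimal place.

Nonresponse fraction = 1 − 0.81 = 0.19.
Bias = (nonresponse fraction) × (respondent percentage − nonrespondent percentage)
     = 0.19 × (61.9 − 67.4) = 0.19 × -5.5 = -1.045.

-1.0 percentage points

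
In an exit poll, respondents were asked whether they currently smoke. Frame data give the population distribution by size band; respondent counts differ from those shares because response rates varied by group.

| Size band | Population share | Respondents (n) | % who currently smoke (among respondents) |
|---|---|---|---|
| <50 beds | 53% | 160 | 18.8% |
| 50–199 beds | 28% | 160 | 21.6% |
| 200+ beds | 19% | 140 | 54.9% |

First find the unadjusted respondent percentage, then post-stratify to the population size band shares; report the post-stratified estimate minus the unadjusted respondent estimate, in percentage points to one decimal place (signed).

Naive respondent-only estimate (weights = respondent counts):
  (160/460)×18.8 + (160/460)×21.6 + (140/460)×54.9 = 30.7609%
Post-stratifying to population shares instead:
  0.53×18.8 + 0.28×21.6 + 0.19×54.9 = 26.443%
Difference = 26.443 − 30.7609 = -4.3179 pp.

-4.3 percentage points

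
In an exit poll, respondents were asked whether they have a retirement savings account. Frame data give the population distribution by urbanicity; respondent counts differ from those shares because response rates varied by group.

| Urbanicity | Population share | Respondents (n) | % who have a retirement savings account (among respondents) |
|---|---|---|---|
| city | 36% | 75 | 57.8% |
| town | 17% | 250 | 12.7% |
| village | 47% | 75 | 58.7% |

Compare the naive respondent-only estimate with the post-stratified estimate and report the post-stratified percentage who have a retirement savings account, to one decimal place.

50.6%

Naive respondent-only estimate (weights = respondent counts):
  (75/400)×57.8 + (250/400)×12.7 + (75/400)×58.7 = 29.7812%
Post-stratified estimate weights by population shares:
  0.36×57.8 + 0.17×12.7 + 0.47×58.7 = 50.556%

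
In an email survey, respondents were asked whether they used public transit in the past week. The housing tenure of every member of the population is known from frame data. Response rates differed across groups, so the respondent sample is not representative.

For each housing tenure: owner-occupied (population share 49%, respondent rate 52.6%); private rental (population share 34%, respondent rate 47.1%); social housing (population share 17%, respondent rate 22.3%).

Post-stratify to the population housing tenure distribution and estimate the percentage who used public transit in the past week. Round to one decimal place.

45.6%

Post-stratification weights by population share, not respondent share:
  owner-occupied: 0.49 × 52.6 = 25.774
  private rental: 0.34 × 47.1 = 16.014
  social housing: 0.17 × 22.3 = 3.791
Post-stratified estimate = 45.579 → 45.6%.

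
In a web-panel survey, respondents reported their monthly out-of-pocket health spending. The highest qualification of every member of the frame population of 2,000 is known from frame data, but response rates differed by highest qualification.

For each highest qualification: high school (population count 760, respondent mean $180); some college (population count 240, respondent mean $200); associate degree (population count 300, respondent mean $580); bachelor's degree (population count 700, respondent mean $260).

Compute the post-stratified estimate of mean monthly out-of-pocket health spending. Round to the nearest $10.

$270

Weight each group's respondent value by its population share:
  high school: (760/2,000) × 180 = 68.4
  some college: (240/2,000) × 200 = 24
  associate degree: (300/2,000) × 580 = 87
  bachelor's degree: (700/2,000) × 260 = 91
Post-stratified estimate = 270.4 → $270.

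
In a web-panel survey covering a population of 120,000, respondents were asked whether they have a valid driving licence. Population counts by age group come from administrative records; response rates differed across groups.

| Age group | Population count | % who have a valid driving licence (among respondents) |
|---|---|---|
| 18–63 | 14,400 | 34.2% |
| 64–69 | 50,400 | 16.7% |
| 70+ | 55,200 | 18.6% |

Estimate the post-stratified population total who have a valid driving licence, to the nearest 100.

Apply each group's respondent rate to its population count:
  18–63: 14,400 × 34.2% = 4924.8
  64–69: 50,400 × 16.7% = 8416.8
  70+: 55,200 × 18.6% = 10267.2
Estimated total = 23608.8 → 23,600.

23,600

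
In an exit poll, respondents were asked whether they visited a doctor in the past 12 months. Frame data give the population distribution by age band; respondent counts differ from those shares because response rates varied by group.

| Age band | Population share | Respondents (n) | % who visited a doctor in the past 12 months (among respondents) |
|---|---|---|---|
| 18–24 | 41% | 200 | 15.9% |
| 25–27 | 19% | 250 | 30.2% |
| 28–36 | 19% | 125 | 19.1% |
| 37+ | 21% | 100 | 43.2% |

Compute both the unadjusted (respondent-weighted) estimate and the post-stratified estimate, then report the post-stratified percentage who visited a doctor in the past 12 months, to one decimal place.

Naive respondent-only estimate (weights = respondent counts):
  (200/675)×15.9 + (250/675)×30.2 + (125/675)×19.1 + (100/675)×43.2 = 25.8333%
Post-stratifying to population shares instead:
  0.41×15.9 + 0.19×30.2 + 0.19×19.1 + 0.21×43.2 = 24.958%

25.0%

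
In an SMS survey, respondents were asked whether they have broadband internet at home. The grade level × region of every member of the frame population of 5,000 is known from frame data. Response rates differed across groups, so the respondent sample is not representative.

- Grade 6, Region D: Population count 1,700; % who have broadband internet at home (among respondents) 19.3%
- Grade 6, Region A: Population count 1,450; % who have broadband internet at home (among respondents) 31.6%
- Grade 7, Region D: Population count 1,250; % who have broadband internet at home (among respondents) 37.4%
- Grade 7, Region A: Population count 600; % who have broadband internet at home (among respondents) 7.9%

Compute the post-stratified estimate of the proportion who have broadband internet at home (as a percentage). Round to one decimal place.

26.0%

Reweight to the known grade level × region distribution:
  Grade 6, Region D: (1,700/5,000) × 19.3 = 6.562
  Grade 6, Region A: (1,450/5,000) × 31.6 = 9.164
  Grade 7, Region D: (1,250/5,000) × 37.4 = 9.35
  Grade 7, Region A: (600/5,000) × 7.9 = 0.948
Post-stratified estimate = 26.024 → 26.0%.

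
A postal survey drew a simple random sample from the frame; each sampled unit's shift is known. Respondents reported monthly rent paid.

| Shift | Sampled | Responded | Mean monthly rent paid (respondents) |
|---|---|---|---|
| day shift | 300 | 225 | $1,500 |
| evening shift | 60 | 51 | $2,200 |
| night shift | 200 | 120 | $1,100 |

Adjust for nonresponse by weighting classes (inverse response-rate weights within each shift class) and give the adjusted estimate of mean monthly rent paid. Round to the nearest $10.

$1,430

Class response rates: day shift 225/300 = 75%, evening shift 51/60 = 85%, night shift 120/200 = 60%.
Each respondent's weight = sampled/responded in their class; summing within a class gives n_sampled, so:
  day shift: 300 × 1500 = 450,000
  evening shift: 60 × 2200 = 132,000
  night shift: 200 × 1100 = 220,000
Adjusted estimate = 802,000 / 560 = 1432.14 → $1,430.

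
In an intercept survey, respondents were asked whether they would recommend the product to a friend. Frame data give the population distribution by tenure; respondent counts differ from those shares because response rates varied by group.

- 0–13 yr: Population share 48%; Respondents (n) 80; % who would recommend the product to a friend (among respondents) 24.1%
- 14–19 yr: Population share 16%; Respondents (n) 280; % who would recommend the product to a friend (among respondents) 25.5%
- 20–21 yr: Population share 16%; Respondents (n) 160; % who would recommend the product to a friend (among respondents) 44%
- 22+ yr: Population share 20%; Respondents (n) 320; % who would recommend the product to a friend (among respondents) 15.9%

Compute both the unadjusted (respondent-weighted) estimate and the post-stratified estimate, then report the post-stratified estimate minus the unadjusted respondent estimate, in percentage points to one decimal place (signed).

+0.6 percentage points

Unadjusted (pooled respondent) estimate weights by respondent counts:
  (80/840)×24.1 + (280/840)×25.5 + (160/840)×44 + (320/840)×15.9 = 25.2333%
Post-stratified estimate weights by population shares:
  0.48×24.1 + 0.16×25.5 + 0.16×44 + 0.2×15.9 = 25.868%
Difference = 25.868 − 25.2333 = 0.6347 pp.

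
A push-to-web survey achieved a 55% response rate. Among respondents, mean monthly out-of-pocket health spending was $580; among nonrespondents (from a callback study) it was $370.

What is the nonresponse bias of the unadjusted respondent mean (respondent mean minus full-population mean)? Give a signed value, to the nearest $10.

Nonresponse fraction = 1 − 0.55 = 0.45.
Bias = (nonresponse fraction) × (respondent mean − nonrespondent mean)
     = 0.45 × (580 − 370) = 0.45 × 210 = 94.5.

+$90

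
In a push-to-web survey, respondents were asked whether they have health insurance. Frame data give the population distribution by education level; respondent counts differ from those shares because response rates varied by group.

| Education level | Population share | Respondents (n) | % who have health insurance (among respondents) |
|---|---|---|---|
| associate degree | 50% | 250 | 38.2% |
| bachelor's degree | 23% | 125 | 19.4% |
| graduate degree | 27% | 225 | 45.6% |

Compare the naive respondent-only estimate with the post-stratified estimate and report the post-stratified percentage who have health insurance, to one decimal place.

35.9%

Naive respondent-only estimate (weights = respondent counts):
  (250/600)×38.2 + (125/600)×19.4 + (225/600)×45.6 = 37.0583%
Post-stratified estimate weights by population shares:
  0.5×38.2 + 0.23×19.4 + 0.27×45.6 = 35.874%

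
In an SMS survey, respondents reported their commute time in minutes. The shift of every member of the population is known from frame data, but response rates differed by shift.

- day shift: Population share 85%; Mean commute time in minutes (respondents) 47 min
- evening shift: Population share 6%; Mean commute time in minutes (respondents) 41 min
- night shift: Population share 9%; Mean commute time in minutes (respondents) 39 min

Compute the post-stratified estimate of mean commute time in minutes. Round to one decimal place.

45.9

Post-stratification weights by population share, not respondent share:
  day shift: 0.85 × 47 = 39.95
  evening shift: 0.06 × 41 = 2.46
  night shift: 0.09 × 39 = 3.51
Post-stratified estimate = 45.92 → 45.9.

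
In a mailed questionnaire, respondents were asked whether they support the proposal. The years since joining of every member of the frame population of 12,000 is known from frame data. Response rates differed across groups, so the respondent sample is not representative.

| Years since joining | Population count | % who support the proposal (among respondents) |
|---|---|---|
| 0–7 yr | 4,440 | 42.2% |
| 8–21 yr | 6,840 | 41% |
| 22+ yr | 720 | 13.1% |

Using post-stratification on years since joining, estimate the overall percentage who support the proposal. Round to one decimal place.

Reweight to the known years since joining distribution:
  0–7 yr: (4,440/12,000) × 42.2 = 15.614
  8–21 yr: (6,840/12,000) × 41 = 23.37
  22+ yr: (720/12,000) × 13.1 = 0.786
Post-stratified estimate = 39.77 → 39.8%.

39.8%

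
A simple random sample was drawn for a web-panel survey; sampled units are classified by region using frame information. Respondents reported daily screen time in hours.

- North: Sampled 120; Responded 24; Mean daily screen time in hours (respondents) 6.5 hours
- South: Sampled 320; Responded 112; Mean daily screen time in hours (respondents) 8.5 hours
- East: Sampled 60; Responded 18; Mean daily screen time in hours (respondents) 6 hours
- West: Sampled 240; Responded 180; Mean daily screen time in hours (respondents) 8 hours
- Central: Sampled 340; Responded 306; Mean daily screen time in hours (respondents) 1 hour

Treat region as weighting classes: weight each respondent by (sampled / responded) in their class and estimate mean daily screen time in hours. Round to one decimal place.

Response rates by class: North 24/120 = 20%, South 112/320 = 35%, East 18/60 = 30%, West 180/240 = 75%, Central 306/340 = 90%.
Each respondent's weight = sampled/responded in their class; summing within a class gives n_sampled, so:
  North: 120 × 6.5 = 780
  South: 320 × 8.5 = 2720
  East: 60 × 6 = 360
  West: 240 × 8 = 1920
  Central: 340 × 1 = 340
Adjusted estimate = 6120 / 1,080 = 5.66667 → 5.7.

5.7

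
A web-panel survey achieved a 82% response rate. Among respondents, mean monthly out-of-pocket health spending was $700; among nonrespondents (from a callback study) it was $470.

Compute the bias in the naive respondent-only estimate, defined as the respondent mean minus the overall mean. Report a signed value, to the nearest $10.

Nonresponse fraction = 1 − 0.82 = 0.18.
Bias = (nonresponse fraction) × (respondent mean − nonrespondent mean)
     = 0.18 × (700 − 470) = 0.18 × 230 = 41.4.

+$40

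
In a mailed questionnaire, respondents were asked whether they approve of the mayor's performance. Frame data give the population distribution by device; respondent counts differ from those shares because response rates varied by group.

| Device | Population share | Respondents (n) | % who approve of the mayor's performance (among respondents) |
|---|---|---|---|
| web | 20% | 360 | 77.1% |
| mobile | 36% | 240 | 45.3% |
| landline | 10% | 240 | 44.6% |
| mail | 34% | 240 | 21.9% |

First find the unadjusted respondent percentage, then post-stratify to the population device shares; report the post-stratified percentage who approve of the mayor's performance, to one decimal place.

43.6%

Without adjustment, the pooled respondent share is:
  (360/1080)×77.1 + (240/1080)×45.3 + (240/1080)×44.6 + (240/1080)×21.9 = 50.5444%
Reweighting by population device shares:
  0.2×77.1 + 0.36×45.3 + 0.1×44.6 + 0.34×21.9 = 43.634%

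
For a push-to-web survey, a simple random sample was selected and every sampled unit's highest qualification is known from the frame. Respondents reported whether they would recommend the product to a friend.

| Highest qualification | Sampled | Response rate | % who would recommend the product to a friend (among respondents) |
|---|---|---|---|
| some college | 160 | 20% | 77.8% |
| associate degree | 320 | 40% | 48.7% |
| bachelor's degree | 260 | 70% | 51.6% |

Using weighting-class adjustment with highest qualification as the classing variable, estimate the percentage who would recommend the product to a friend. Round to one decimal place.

56.0%

Inverse-response-rate weighting restores each class to its sampled count, so class totals weight by n_sampled:
  some college: 160 × 77.8 = 12,448
  associate degree: 320 × 48.7 = 15,584
  bachelor's degree: 260 × 51.6 = 13,416
Adjusted estimate = 41,448 / 740 = 56.0108 → 56.0%.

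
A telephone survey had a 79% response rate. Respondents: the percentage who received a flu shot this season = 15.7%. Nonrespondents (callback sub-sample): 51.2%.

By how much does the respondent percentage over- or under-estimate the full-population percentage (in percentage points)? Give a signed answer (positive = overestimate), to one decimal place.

-7.5 percentage points

Nonresponse fraction = 1 − 0.79 = 0.21.
Bias = (nonresponse fraction) × (respondent percentage − nonrespondent percentage)
     = 0.21 × (15.7 − 51.2) = 0.21 × -35.5 = -7.455.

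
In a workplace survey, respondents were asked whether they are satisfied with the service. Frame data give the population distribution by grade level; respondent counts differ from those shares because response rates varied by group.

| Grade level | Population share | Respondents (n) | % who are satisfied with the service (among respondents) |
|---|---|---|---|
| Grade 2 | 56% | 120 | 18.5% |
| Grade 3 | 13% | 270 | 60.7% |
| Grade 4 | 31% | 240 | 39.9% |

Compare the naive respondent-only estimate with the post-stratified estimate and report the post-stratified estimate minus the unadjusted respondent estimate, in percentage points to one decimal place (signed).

-14.1 percentage points

Without adjustment, the pooled respondent share is:
  (120/630)×18.5 + (270/630)×60.7 + (240/630)×39.9 = 44.7381%
Reweighting by population grade level shares:
  0.56×18.5 + 0.13×60.7 + 0.31×39.9 = 30.62%
Difference = 30.62 − 44.7381 = -14.1181 pp.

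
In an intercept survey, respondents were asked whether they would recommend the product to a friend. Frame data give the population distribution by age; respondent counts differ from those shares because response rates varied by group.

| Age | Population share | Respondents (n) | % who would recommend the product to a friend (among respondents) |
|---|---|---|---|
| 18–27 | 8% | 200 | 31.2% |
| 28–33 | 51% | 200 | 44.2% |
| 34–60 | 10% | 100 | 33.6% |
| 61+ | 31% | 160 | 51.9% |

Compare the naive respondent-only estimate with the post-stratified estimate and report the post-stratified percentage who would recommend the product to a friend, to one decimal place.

44.5%

Naive respondent-only estimate (weights = respondent counts):
  (200/660)×31.2 + (200/660)×44.2 + (100/660)×33.6 + (160/660)×51.9 = 40.5212%
Reweighting by population age shares:
  0.08×31.2 + 0.51×44.2 + 0.1×33.6 + 0.31×51.9 = 44.487%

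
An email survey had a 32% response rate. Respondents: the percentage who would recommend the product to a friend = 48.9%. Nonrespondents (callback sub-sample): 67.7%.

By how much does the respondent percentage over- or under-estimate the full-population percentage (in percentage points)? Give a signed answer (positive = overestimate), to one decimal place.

Nonresponse fraction = 1 − 0.32 = 0.68.
Bias = (nonresponse fraction) × (respondent percentage − nonrespondent percentage)
     = 0.68 × (48.9 − 67.7) = 0.68 × -18.8 = -12.784.

-12.8 percentage points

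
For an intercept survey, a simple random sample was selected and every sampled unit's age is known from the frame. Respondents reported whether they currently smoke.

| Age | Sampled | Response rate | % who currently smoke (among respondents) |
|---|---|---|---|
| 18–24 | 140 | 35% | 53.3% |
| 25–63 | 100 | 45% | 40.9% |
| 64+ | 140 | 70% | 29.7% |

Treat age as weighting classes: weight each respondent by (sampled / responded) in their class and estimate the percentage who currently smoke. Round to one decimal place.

With weight = n_sampled/n_responded per class, the weighted class total is n_sampled:
  18–24: 140 × 53.3 = 7462
  25–63: 100 × 40.9 = 4090
  64+: 140 × 29.7 = 4158
Adjusted estimate = 15,710 / 380 = 41.3421 → 41.3%.

41.3%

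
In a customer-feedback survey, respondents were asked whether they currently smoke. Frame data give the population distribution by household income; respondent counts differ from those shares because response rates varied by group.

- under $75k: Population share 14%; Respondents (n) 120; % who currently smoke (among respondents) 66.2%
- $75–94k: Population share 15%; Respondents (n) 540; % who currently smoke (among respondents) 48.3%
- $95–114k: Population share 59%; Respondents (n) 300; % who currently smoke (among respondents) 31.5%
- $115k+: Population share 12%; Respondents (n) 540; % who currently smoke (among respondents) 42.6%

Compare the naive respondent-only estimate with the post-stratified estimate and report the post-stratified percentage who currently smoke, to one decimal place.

Without adjustment, the pooled respondent share is:
  (120/1500)×66.2 + (540/1500)×48.3 + (300/1500)×31.5 + (540/1500)×42.6 = 44.32%
Reweighting by population household income shares:
  0.14×66.2 + 0.15×48.3 + 0.59×31.5 + 0.12×42.6 = 40.21%

40.2%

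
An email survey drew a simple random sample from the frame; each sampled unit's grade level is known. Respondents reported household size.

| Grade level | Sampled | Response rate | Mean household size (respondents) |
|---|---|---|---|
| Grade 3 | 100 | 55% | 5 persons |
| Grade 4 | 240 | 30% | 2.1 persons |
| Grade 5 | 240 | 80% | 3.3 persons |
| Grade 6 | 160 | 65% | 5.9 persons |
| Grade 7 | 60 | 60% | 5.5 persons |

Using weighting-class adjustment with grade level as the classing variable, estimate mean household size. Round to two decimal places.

3.84

Weighting each respondent by the inverse class response rate inflates each class back to its sampled size, so the class weight is n_sampled:
  Grade 3: 100 × 5 = 500
  Grade 4: 240 × 2.1 = 504
  Grade 5: 240 × 3.3 = 792
  Grade 6: 160 × 5.9 = 944
  Grade 7: 60 × 5.5 = 330
Adjusted estimate = 3070 / 800 = 3.8375 → 3.84.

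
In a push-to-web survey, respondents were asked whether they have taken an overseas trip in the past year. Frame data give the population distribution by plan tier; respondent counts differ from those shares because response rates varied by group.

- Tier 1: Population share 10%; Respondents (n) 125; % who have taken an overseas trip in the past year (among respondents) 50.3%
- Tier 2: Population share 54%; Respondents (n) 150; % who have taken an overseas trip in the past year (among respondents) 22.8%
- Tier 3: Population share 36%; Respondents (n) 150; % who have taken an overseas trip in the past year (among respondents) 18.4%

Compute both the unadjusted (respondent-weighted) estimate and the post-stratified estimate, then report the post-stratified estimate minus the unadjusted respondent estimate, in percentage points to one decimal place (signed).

Unadjusted (pooled respondent) estimate weights by respondent counts:
  (125/425)×50.3 + (150/425)×22.8 + (150/425)×18.4 = 29.3353%
Post-stratified estimate weights by population shares:
  0.1×50.3 + 0.54×22.8 + 0.36×18.4 = 23.966%
Difference = 23.966 − 29.3353 = -5.3693 pp.

-5.4 percentage points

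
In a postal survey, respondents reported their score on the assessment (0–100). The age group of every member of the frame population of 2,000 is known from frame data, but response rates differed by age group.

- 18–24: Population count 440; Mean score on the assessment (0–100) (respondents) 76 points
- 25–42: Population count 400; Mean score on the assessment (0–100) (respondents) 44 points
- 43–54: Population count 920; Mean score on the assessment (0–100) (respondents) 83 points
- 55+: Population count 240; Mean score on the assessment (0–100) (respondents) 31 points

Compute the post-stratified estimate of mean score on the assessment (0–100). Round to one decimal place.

Each cell contributes population-share × respondent value:
  18–24: (440/2,000) × 76 = 16.72
  25–42: (400/2,000) × 44 = 8.8
  43–54: (920/2,000) × 83 = 38.18
  55+: (240/2,000) × 31 = 3.72
Post-stratified estimate = 67.42 → 67.4.

67.4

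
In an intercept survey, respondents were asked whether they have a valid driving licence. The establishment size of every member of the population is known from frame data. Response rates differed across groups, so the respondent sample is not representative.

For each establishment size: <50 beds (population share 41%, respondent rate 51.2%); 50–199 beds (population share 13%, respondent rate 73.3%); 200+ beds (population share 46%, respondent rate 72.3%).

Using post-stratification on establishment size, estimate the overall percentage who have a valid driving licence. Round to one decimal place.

63.8%

Each cell contributes population-share × respondent value:
  <50 beds: 0.41 × 51.2 = 20.992
  50–199 beds: 0.13 × 73.3 = 9.529
  200+ beds: 0.46 × 72.3 = 33.258
Post-stratified estimate = 63.779 → 63.8%.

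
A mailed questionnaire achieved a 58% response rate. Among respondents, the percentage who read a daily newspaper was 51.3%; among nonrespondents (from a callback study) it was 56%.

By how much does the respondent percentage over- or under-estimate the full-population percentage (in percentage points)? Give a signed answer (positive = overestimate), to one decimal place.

-2.0 percentage points

Nonresponse fraction = 1 − 0.58 = 0.42.
Bias = (nonresponse fraction) × (respondent percentage − nonrespondent percentage)
     = 0.42 × (51.3 − 56) = 0.42 × -4.7 = -1.974.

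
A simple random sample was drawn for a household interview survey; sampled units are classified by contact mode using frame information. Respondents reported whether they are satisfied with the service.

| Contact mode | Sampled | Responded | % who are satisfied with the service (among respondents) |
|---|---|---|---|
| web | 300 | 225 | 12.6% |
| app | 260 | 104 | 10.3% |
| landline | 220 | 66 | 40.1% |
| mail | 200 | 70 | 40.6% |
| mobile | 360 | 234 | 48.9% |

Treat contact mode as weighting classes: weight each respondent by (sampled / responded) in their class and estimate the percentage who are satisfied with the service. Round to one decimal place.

30.6%

Class response rates: web 225/300 = 75%, app 104/260 = 40%, landline 66/220 = 30%, mail 70/200 = 35%, mobile 234/360 = 65%.
Inverse-response-rate weighting restores each class to its sampled count, so class totals weight by n_sampled:
  web: 300 × 12.6 = 3780
  app: 260 × 10.3 = 2678
  landline: 220 × 40.1 = 8822
  mail: 200 × 40.6 = 8120
  mobile: 360 × 48.9 = 17,604
Adjusted estimate = 41,004 / 1,340 = 30.6 → 30.6%.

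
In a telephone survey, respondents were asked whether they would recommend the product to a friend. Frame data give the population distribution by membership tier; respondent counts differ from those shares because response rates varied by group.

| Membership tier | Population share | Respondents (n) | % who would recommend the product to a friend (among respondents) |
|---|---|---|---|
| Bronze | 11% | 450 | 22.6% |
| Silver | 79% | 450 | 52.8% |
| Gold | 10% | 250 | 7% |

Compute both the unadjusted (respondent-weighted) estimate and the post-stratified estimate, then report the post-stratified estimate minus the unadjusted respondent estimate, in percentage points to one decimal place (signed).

+13.9 percentage points

Naive respondent-only estimate (weights = respondent counts):
  (450/1150)×22.6 + (450/1150)×52.8 + (250/1150)×7 = 31.0261%
Post-stratifying to population shares instead:
  0.11×22.6 + 0.79×52.8 + 0.1×7 = 44.898%
Difference = 44.898 − 31.0261 = 13.8719 pp.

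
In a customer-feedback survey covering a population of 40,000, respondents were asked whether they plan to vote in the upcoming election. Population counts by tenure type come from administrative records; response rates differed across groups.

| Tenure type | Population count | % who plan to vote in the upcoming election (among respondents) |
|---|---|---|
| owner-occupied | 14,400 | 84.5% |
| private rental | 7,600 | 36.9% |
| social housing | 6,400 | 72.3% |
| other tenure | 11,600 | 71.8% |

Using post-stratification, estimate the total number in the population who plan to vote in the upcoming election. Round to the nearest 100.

27,900

Apply each group's respondent rate to its population count:
  owner-occupied: 14,400 × 84.5% = 12,168
  private rental: 7,600 × 36.9% = 2804.4
  social housing: 6,400 × 72.3% = 4627.2
  other tenure: 11,600 × 71.8% = 8328.8
Estimated total = 27928.4 → 27,900.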